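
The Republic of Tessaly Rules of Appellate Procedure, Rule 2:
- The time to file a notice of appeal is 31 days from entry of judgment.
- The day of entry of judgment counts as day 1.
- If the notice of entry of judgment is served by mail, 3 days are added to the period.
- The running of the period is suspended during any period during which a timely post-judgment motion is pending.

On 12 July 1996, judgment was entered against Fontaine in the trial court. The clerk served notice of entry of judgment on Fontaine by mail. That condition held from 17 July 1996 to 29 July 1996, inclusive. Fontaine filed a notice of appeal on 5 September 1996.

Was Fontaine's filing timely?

No

Counting 12 July 1996 as day 1, day 31 is August 11, 1996.
Service was by mail, adding 3 days: August 11, 1996 + 3 days = August 14, 1996.
From July 17, 1996 through July 29, 1996 inclusive is 13 days; tolling adds 13 days: August 14, 1996 + 13 days = August 27, 1996.
The deadline is August 27, 1996; the filing on September 5, 1996 is after that date.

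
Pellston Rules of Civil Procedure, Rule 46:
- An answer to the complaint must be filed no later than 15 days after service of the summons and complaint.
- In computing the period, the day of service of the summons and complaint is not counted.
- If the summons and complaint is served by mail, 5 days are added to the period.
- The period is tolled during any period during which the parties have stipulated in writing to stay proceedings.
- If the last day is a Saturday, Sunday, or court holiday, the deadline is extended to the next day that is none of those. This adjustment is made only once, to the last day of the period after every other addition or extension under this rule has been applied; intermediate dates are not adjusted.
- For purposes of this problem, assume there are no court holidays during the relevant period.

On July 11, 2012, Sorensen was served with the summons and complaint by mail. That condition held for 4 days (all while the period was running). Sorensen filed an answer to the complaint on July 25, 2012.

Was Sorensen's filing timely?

Yes

15 days after July 11, 2012 is July 26, 2012.
Service was by mail, adding 5 days: July 26, 2012 + 5 days = July 31, 2012.
Tolling adds 4 days: July 31, 2012 + 4 days = August 4, 2012.
August 4, 2012 is Saturday; August 5, 2012 is Sunday. The next qualifying day is August 6, 2012.
The deadline is August 6, 2012; the filing on July 25, 2012 is on or before that date.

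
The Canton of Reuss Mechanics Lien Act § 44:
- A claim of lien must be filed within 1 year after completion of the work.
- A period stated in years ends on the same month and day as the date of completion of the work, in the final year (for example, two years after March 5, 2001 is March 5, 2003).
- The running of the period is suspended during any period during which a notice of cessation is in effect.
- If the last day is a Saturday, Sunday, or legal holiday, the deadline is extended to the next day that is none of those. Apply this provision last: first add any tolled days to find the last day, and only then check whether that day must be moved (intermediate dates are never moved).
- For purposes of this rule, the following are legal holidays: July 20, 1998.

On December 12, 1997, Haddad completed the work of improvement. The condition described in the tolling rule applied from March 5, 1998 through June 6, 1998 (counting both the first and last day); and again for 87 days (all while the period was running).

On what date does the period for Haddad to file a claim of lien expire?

1 year after December 12, 1997 is December 12, 1998.
From March 5, 1998 through June 6, 1998 inclusive is 94 days; tolling adds 94 days: December 12, 1998 + 94 days = March 16, 1999.
Tolling adds 87 days: March 16, 1999 + 87 days = June 11, 1999.
June 11, 1999 is a Friday and not a legal holiday, so no extension applies.

June 11, 1999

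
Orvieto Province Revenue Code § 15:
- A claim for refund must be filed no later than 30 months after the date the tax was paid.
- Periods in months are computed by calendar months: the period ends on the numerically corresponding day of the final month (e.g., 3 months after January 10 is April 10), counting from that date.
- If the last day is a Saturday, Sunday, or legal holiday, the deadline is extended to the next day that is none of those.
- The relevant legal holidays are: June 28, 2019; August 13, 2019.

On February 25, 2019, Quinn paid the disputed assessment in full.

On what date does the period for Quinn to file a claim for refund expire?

August 25, 2021

30 months after February 25, 2019 is August 25, 2021.
August 25, 2021 is a Wednesday and not a legal holiday, so no extension applies.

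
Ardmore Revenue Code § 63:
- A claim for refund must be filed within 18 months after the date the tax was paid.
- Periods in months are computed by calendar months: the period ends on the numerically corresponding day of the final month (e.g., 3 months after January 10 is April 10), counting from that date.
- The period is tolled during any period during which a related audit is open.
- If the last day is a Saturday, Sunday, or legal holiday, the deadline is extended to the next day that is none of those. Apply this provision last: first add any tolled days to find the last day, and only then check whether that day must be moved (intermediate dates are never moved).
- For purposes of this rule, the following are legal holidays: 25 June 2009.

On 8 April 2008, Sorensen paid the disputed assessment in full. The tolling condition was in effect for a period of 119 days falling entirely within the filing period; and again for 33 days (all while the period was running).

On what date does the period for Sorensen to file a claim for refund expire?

18 months after 8 April 2008 is October 8, 2009.
Tolling adds 119 days: October 8, 2009 + 119 days = February 4, 2010.
Tolling adds 33 days: February 4, 2010 + 33 days = March 9, 2010.
March 9, 2010 is a Tuesday and not a legal holiday, so no extension applies.

March 9, 2010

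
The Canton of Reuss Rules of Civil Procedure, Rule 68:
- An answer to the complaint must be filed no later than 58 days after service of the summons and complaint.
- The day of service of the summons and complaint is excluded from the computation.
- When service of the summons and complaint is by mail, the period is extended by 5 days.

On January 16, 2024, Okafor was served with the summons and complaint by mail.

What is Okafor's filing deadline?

March 19, 2024

58 days after January 16, 2024 is March 14, 2024.
Service was by mail, adding 5 days: March 14, 2024 + 5 days = March 19, 2024.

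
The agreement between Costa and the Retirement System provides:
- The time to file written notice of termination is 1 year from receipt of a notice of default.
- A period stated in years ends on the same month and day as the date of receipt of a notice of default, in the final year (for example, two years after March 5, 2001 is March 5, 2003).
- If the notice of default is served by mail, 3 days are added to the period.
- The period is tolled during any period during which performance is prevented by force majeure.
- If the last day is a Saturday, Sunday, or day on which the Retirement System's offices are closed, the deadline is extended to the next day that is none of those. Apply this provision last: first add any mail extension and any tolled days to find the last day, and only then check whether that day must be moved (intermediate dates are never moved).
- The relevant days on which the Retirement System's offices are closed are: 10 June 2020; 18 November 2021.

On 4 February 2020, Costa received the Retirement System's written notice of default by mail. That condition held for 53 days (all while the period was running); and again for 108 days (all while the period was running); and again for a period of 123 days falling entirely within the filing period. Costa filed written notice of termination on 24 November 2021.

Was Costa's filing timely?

No

1 year after 4 February 2020 is February 4, 2021.
Service was by mail, adding 3 days: February 4, 2021 + 3 days = February 7, 2021.
Tolling adds 53 days: February 7, 2021 + 53 days = April 1, 2021.
Tolling adds 108 days: April 1, 2021 + 108 days = July 18, 2021.
Tolling adds 123 days: July 18, 2021 + 123 days = November 18, 2021.
November 18, 2021 is a listed holiday. The next qualifying day is November 19, 2021.
The deadline is November 19, 2021; the filing on November 24, 2021 is after that date.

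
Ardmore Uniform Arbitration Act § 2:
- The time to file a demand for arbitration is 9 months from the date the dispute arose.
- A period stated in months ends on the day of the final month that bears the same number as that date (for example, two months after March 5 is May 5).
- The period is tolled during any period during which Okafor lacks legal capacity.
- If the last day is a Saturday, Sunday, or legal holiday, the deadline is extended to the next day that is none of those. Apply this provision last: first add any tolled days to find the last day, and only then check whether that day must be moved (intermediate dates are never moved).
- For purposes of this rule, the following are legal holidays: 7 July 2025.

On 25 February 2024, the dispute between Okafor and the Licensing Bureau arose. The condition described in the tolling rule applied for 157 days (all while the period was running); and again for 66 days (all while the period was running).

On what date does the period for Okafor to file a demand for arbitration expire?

9 months after 25 February 2024 is November 25, 2024.
Tolling adds 157 days: November 25, 2024 + 157 days = May 1, 2025.
Tolling adds 66 days: May 1, 2025 + 66 days = July 6, 2025.
July 6, 2025 is Sunday; July 7, 2025 is a listed holiday. The next qualifying day is July 8, 2025.

July 8, 2025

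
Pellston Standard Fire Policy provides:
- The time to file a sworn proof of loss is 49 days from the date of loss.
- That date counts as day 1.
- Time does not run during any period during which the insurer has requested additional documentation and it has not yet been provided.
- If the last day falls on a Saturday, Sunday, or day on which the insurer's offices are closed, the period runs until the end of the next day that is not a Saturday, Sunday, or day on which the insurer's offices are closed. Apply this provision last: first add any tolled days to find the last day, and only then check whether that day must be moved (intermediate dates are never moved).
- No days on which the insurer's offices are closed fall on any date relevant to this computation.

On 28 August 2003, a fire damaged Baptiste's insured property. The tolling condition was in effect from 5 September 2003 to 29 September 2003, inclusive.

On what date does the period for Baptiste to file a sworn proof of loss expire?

November 10, 2003

Counting 28 August 2003 as day 1, day 49 is October 15, 2003.
From September 5, 2003 through September 29, 2003 inclusive is 25 days; tolling adds 25 days: October 15, 2003 + 25 days = November 9, 2003.
November 9, 2003 is Sunday. The next qualifying day is November 10, 2003.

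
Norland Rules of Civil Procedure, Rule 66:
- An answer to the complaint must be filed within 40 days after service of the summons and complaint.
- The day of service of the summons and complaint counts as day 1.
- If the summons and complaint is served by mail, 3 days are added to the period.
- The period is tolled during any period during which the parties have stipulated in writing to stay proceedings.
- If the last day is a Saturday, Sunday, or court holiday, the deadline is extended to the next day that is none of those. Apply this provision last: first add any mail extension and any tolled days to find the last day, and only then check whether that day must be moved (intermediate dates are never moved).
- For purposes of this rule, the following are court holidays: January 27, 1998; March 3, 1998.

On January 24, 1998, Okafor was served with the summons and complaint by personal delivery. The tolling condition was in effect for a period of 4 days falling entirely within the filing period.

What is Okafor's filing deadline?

March 9, 1998

Counting January 24, 1998 as day 1, day 40 is March 4, 1998.
Service was not by mail, so no mail extension applies.
Tolling adds 4 days: March 4, 1998 + 4 days = March 8, 1998.
March 8, 1998 is Sunday. The next qualifying day is March 9, 1998.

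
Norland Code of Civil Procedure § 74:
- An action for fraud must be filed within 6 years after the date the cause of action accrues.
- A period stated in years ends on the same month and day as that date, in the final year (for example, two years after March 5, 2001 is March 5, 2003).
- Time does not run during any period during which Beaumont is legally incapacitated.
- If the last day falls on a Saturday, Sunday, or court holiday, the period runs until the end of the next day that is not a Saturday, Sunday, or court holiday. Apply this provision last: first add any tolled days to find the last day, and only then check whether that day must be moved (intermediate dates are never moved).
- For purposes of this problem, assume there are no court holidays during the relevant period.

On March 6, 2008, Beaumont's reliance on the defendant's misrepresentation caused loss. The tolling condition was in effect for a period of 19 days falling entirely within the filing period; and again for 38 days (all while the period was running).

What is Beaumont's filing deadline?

May 2, 2014

6 years after March 6, 2008 is March 6, 2014.
Tolling adds 19 days: March 6, 2014 + 19 days = March 25, 2014.
Tolling adds 38 days: March 25, 2014 + 38 days = May 2, 2014.
May 2, 2014 is a Friday and not a court holiday, so no extension applies.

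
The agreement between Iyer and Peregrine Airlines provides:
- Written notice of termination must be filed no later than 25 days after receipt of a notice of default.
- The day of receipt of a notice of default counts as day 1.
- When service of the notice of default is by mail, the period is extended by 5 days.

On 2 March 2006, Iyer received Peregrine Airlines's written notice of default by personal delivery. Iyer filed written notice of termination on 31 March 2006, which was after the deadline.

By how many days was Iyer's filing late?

Counting 2 March 2006 as day 1, day 25 is March 26, 2006.
Service was not by mail, so no mail extension applies.
The deadline is March 26, 2006; from March 26, 2006 to March 31, 2006 is 5 days.

5 days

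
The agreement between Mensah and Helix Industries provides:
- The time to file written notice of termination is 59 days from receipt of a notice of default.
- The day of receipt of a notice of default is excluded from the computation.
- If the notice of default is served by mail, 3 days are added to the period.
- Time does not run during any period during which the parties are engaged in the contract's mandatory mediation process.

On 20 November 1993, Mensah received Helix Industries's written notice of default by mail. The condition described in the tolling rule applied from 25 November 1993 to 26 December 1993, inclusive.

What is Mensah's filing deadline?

February 22, 1994

59 days after 20 November 1993 is January 18, 1994.
Service was by mail, adding 3 days: January 18, 1994 + 3 days = January 21, 1994.
From November 25, 1993 through December 26, 1993 inclusive is 32 days; tolling adds 32 days: January 21, 1994 + 32 days = February 22, 1994.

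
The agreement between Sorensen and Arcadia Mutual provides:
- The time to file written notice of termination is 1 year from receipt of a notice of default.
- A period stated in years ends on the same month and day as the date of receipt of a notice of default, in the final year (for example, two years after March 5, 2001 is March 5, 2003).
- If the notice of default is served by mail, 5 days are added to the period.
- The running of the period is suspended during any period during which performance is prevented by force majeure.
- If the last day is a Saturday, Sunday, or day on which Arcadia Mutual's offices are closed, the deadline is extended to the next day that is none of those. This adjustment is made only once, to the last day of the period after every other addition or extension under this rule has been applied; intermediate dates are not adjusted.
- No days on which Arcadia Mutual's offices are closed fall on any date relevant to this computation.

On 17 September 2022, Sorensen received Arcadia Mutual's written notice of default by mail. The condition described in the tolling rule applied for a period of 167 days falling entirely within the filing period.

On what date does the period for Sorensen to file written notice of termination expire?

March 7, 2024

1 year after 17 September 2022 is September 17, 2023.
Service was by mail, adding 5 days: September 17, 2023 + 5 days = September 22, 2023.
Tolling adds 167 days: September 22, 2023 + 167 days = March 7, 2024.
March 7, 2024 is a Thursday and not a day on which Arcadia Mutual's offices are closed, so no extension applies.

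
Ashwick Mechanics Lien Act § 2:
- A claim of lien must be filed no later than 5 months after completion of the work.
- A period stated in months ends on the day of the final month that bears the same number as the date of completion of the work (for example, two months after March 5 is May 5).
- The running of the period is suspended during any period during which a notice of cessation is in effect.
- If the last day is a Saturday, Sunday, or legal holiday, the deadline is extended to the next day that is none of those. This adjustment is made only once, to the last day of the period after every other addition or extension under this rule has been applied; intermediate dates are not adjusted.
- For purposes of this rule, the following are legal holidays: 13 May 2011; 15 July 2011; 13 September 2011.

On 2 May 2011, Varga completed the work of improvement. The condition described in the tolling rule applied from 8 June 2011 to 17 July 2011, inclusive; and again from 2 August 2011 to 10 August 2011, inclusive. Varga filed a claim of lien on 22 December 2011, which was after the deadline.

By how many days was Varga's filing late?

31 days

5 months after 2 May 2011 is October 2, 2011.
From June 8, 2011 through July 17, 2011 inclusive is 40 days; tolling adds 40 days: October 2, 2011 + 40 days = November 11, 2011.
From August 2, 2011 through August 10, 2011 inclusive is 9 days; tolling adds 9 days: November 11, 2011 + 9 days = November 20, 2011.
November 20, 2011 is Sunday. The next qualifying day is November 21, 2011.
The deadline is November 21, 2011; from November 21, 2011 to December 22, 2011 is 31 days.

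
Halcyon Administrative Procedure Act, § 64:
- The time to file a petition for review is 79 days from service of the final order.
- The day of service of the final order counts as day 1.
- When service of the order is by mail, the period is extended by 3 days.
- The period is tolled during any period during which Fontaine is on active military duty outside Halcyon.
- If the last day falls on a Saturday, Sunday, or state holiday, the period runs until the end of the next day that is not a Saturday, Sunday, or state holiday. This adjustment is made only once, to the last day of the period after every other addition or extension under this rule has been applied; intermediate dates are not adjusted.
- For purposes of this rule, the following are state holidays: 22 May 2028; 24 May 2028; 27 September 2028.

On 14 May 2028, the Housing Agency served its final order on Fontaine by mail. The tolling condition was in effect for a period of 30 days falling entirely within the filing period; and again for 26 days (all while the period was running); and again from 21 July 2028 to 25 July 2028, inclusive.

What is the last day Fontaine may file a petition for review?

October 3, 2028

Counting 14 May 2028 as day 1, day 79 is July 31, 2028.
Service was by mail, adding 3 days: July 31, 2028 + 3 days = August 3, 2028.
Tolling adds 30 days: August 3, 2028 + 30 days = September 2, 2028.
Tolling adds 26 days: September 2, 2028 + 26 days = September 28, 2028.
From July 21, 2028 through July 25, 2028 inclusive is 5 days; tolling adds 5 days: September 28, 2028 + 5 days = October 3, 2028.
October 3, 2028 is a Tuesday and not a state holiday, so no extension applies.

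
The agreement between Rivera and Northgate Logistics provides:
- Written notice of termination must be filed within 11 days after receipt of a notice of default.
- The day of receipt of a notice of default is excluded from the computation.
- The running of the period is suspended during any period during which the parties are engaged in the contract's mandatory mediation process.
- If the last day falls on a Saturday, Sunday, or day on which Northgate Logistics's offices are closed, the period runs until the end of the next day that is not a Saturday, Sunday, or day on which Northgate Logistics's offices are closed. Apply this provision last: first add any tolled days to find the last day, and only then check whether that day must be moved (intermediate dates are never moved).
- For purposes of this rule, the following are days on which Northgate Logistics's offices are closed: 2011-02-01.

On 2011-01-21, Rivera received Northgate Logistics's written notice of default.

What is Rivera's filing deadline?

11 days after 2011-01-21 is February 1, 2011.
February 1, 2011 is a listed holiday. The next qualifying day is February 2, 2011.

February 2, 2011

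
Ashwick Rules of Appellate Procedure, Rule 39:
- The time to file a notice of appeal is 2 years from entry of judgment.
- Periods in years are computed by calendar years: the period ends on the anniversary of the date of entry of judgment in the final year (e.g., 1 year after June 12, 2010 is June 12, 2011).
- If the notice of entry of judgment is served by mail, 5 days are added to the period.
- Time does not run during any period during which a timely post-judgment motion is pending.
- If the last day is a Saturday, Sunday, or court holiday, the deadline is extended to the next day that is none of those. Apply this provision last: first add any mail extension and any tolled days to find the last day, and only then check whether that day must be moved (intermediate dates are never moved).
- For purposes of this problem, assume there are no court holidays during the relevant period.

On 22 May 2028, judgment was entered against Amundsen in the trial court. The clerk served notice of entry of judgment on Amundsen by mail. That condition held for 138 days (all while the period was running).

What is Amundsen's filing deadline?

2 years after 22 May 2028 is May 22, 2030.
Service was by mail, adding 5 days: May 22, 2030 + 5 days = May 27, 2030.
Tolling adds 138 days: May 27, 2030 + 138 days = October 12, 2030.
October 12, 2030 is Saturday; October 13, 2030 is Sunday. The next qualifying day is October 14, 2030.

October 14, 2030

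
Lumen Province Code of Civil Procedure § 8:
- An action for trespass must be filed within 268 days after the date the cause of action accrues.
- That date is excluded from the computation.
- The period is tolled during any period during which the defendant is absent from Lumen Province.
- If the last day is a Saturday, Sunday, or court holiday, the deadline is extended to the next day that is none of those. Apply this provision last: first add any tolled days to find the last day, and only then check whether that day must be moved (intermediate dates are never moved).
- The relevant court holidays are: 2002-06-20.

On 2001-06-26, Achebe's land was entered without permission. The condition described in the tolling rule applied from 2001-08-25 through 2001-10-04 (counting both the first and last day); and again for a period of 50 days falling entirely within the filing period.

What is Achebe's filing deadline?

June 21, 2002

268 days after 2001-06-26 is March 21, 2002.
From August 25, 2001 through October 4, 2001 inclusive is 41 days; tolling adds 41 days: March 21, 2002 + 41 days = May 1, 2002.
Tolling adds 50 days: May 1, 2002 + 50 days = June 20, 2002.
June 20, 2002 is a listed holiday. The next qualifying day is June 21, 2002.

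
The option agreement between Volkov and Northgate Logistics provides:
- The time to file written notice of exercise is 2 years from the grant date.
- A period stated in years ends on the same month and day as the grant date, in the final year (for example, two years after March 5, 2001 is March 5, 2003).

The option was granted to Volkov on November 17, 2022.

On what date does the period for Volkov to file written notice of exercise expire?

2 years after November 17, 2022 is November 17, 2024.

November 17, 2024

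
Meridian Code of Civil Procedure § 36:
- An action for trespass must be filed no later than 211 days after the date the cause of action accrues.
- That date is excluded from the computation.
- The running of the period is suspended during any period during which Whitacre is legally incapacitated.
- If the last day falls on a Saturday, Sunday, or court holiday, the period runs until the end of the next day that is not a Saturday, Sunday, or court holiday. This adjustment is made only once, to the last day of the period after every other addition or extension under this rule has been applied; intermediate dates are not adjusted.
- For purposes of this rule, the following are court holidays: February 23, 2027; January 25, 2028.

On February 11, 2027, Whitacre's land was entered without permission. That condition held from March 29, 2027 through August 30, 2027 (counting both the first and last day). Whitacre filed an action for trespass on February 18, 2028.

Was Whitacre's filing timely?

No

211 days after February 11, 2027 is September 10, 2027.
From March 29, 2027 through August 30, 2027 inclusive is 155 days; tolling adds 155 days: September 10, 2027 + 155 days = February 12, 2028.
February 12, 2028 is Saturday; February 13, 2028 is Sunday. The next qualifying day is February 14, 2028.
The deadline is February 14, 2028; the filing on February 18, 2028 is after that date.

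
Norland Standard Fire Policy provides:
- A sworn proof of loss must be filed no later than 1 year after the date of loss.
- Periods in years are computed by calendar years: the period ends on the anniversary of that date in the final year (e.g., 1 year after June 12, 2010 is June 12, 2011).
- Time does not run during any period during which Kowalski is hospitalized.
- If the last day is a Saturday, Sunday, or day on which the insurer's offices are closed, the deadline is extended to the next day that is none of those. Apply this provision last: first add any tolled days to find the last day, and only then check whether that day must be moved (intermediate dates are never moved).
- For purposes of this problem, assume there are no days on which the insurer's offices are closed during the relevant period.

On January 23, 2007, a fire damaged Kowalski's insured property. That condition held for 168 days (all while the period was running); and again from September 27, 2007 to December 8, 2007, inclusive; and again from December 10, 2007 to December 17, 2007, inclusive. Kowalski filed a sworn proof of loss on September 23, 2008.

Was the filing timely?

Yes

1 year after January 23, 2007 is January 23, 2008.
Tolling adds 168 days: January 23, 2008 + 168 days = July 9, 2008.
From September 27, 2007 through December 8, 2007 inclusive is 73 days; tolling adds 73 days: July 9, 2008 + 73 days = September 20, 2008.
From December 10, 2007 through December 17, 2007 inclusive is 8 days; tolling adds 8 days: September 20, 2008 + 8 days = September 28, 2008.
September 28, 2008 is Sunday. The next qualifying day is September 29, 2008.
The deadline is September 29, 2008; the filing on September 23, 2008 is on or before that date.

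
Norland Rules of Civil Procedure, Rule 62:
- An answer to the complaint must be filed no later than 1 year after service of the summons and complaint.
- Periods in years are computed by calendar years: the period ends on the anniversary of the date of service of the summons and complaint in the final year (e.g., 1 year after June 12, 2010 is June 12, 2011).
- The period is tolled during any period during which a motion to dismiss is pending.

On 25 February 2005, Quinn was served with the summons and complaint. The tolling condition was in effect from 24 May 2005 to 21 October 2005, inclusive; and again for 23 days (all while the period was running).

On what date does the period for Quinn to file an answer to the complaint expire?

August 18, 2006

1 year after 25 February 2005 is February 25, 2006.
From May 24, 2005 through October 21, 2005 inclusive is 151 days; tolling adds 151 days: February 25, 2006 + 151 days = July 26, 2006.
Tolling adds 23 days: July 26, 2006 + 23 days = August 18, 2006.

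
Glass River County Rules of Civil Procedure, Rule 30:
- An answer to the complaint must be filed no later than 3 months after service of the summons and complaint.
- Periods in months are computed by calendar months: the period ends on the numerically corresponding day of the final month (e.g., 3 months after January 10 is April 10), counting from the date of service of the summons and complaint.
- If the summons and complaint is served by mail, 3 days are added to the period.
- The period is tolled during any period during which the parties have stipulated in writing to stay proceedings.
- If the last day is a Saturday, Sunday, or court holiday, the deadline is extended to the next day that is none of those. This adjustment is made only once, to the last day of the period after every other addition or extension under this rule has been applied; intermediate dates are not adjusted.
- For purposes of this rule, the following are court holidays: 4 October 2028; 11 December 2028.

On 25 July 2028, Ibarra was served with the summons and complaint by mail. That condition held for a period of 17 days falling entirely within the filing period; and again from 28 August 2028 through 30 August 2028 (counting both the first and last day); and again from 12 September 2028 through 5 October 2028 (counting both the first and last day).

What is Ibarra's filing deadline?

December 12, 2028

3 months after 25 July 2028 is October 25, 2028.
Service was by mail, adding 3 days: October 25, 2028 + 3 days = October 28, 2028.
Tolling adds 17 days: October 28, 2028 + 17 days = November 14, 2028.
From August 28, 2028 through August 30, 2028 inclusive is 3 days; tolling adds 3 days: November 14, 2028 + 3 days = November 17, 2028.
From September 12, 2028 through October 5, 2028 inclusive is 24 days; tolling adds 24 days: November 17, 2028 + 24 days = December 11, 2028.
December 11, 2028 is a listed holiday. The next qualifying day is December 12, 2028.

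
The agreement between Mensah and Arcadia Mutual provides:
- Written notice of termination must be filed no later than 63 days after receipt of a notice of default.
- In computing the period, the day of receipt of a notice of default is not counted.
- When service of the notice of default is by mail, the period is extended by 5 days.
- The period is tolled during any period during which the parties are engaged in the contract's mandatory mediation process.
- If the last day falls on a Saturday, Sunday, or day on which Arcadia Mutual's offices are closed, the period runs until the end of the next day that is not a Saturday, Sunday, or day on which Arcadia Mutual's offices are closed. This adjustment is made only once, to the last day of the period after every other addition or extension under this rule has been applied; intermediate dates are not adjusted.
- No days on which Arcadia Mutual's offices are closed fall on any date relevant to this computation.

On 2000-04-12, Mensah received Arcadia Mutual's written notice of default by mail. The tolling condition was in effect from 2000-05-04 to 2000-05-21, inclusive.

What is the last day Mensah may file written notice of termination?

July 7, 2000

63 days after 2000-04-12 is June 14, 2000.
Service was by mail, adding 5 days: June 14, 2000 + 5 days = June 19, 2000.
From May 4, 2000 through May 21, 2000 inclusive is 18 days; tolling adds 18 days: June 19, 2000 + 18 days = July 7, 2000.
July 7, 2000 is a Friday and not a day on which Arcadia Mutual's offices are closed, so no extension applies.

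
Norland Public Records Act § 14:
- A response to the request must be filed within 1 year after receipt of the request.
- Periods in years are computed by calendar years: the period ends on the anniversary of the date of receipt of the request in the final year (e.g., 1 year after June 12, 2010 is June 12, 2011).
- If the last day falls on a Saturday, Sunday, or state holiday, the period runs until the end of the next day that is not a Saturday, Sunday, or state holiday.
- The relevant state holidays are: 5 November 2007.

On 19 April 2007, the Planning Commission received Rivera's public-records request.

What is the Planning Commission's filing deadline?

April 21, 2008

1 year after 19 April 2007 is April 19, 2008.
April 19, 2008 is Saturday; April 20, 2008 is Sunday. The next qualifying day is April 21, 2008.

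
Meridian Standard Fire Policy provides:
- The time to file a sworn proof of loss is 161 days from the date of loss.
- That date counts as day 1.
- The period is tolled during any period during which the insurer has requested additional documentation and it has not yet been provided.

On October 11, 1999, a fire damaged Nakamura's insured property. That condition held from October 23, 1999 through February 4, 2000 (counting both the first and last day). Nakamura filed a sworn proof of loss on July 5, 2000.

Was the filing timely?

Counting October 11, 1999 as day 1, day 161 is March 19, 2000.
From October 23, 1999 through February 4, 2000 inclusive is 105 days; tolling adds 105 days: March 19, 2000 + 105 days = July 2, 2000.
The deadline is July 2, 2000; the filing on July 5, 2000 is after that date.

No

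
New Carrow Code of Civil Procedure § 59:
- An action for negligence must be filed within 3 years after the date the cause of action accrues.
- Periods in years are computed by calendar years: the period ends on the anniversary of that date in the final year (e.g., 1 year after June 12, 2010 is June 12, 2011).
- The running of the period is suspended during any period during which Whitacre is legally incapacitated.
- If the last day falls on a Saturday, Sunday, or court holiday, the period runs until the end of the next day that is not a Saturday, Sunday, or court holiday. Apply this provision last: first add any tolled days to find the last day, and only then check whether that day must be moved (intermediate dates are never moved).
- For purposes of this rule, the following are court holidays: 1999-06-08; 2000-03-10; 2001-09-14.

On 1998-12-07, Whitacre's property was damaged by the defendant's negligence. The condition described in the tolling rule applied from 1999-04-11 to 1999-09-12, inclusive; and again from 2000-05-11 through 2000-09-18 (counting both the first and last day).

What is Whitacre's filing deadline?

3 years after 1998-12-07 is December 7, 2001.
From April 11, 1999 through September 12, 1999 inclusive is 155 days; tolling adds 155 days: December 7, 2001 + 155 days = May 11, 2002.
From May 11, 2000 through September 18, 2000 inclusive is 131 days; tolling adds 131 days: May 11, 2002 + 131 days = September 19, 2002.
September 19, 2002 is a Thursday and not a court holiday, so no extension applies.

September 19, 2002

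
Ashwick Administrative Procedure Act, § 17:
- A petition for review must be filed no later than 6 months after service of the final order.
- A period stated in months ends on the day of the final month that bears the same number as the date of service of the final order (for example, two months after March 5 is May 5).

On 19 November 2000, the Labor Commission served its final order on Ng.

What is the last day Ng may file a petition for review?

May 19, 2001

6 months after 19 November 2000 is May 19, 2001.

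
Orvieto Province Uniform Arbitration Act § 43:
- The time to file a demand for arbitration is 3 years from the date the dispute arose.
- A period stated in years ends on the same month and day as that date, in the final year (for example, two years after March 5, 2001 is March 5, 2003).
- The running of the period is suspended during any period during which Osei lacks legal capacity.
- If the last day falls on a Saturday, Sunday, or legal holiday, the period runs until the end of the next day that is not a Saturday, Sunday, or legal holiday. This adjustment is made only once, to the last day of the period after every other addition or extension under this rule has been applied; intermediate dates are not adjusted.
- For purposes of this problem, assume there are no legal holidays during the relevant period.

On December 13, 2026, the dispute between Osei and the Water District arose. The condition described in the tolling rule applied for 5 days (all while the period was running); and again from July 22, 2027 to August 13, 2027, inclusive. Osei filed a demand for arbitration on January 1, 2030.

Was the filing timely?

3 years after December 13, 2026 is December 13, 2029.
Tolling adds 5 days: December 13, 2029 + 5 days = December 18, 2029.
From July 22, 2027 through August 13, 2027 inclusive is 23 days; tolling adds 23 days: December 18, 2029 + 23 days = January 10, 2030.
January 10, 2030 is a Thursday and not a legal holiday, so no extension applies.
The deadline is January 10, 2030; the filing on January 1, 2030 is on or before that date.

Yes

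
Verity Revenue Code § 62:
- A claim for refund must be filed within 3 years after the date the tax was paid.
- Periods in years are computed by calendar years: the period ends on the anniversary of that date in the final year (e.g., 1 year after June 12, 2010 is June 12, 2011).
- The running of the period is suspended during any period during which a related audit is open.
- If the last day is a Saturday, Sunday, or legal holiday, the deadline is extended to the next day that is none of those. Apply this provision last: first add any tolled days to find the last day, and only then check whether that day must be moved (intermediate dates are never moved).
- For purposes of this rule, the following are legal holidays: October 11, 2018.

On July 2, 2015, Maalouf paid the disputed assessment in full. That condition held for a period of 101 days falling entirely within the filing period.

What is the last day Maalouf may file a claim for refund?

October 12, 2018

3 years after July 2, 2015 is July 2, 2018.
Tolling adds 101 days: July 2, 2018 + 101 days = October 11, 2018.
October 11, 2018 is a listed holiday. The next qualifying day is October 12, 2018.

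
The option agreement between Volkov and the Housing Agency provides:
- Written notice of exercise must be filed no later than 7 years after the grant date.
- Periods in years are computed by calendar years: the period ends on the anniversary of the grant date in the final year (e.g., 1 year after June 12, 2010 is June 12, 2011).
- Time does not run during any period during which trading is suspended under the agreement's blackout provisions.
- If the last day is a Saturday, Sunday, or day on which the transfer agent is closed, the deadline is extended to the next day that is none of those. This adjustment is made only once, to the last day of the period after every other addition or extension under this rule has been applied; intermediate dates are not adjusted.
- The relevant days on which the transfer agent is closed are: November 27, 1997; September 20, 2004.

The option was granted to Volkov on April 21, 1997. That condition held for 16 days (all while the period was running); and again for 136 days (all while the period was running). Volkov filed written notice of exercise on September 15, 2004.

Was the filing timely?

7 years after April 21, 1997 is April 21, 2004.
Tolling adds 16 days: April 21, 2004 + 16 days = May 7, 2004.
Tolling adds 136 days: May 7, 2004 + 136 days = September 20, 2004.
September 20, 2004 is a listed holiday. The next qualifying day is September 21, 2004.
The deadline is September 21, 2004; the filing on September 15, 2004 is on or before that date.

Yes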